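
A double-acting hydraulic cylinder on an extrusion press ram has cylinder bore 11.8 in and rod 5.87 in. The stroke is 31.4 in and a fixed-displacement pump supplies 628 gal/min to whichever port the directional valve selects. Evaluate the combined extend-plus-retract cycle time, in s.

Cap-side area A_cap = π/4 × (11.8 in)² = 109.4 in^2
Rod-side annular area A_ann = π/4 × (11.8² − 5.87²) = 82.30 in^2
t_ext = A_cap·L/Q = 1.420 s
t_ret = A_ann·L/Q = 1.069 s
t_cycle = t_ext + t_ret

t ≈ 2.49 s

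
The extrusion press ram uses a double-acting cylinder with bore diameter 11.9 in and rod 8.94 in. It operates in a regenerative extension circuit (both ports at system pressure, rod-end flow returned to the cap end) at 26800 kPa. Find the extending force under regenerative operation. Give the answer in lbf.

F ≈ 2.44e5 lbf

With equal pressure on both faces, forces on the annular region cancel; the net push is pressure × rod cross-section.
Rod cross-section A_rod = π/4 × (8.94 in)² = 62.77 in^2
F = P × A_rod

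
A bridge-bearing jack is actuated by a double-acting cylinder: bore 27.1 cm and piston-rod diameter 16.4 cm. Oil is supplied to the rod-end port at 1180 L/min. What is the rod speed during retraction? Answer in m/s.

Rod-side annular area A_ann = π/4 × (27.1² − 16.4²) = 365.6 cm^2
Flow into the rod-end port fills the annular volume.
v = Q / A

v ≈ 0.538 m/s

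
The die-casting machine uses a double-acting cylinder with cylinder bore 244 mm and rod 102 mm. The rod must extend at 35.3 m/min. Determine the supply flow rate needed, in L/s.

Q ≈ 27.5 L/s

Cap-side area A_cap = π/4 × (244 mm)² = 46760 mm^2
Q = A × v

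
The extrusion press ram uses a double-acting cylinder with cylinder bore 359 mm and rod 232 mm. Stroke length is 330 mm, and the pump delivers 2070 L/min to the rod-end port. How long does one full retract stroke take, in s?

Rod-side annular area A_ann = π/4 × (359² − 232²) = 58950 mm^2
Swept volume V = A × L; t = V / Q = A·L / Q

t ≈ 0.564 s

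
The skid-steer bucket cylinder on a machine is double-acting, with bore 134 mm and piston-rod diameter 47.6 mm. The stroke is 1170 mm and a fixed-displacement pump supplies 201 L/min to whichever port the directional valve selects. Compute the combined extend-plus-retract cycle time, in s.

Cap-side area A_cap = π/4 × (134 mm)² = 14100 mm^2
Rod-side annular area A_ann = π/4 × (134² − 47.6²) = 12320 mm^2
t_ext = A_cap·L/Q = 4.925 s
t_ret = A_ann·L/Q = 4.304 s
t_cycle = t_ext + t_ret

t ≈ 9.23 s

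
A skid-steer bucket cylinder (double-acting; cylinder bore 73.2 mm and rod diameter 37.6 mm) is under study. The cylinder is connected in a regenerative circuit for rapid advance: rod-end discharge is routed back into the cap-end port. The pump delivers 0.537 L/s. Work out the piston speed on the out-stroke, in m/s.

v ≈ 0.484 m/s

In regeneration the rod-end outflow joins the pump flow into the cap end, so the net volume the pump must supply per unit advance equals the rod cross-section area.
Rod cross-section A_rod = π/4 × (37.6 mm)² = 1110 mm^2
v = Q_pump / A_rod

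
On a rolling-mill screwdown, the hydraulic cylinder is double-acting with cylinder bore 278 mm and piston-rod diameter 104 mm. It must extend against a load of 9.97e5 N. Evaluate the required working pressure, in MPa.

Cap-side area A_cap = π/4 × (278 mm)² = 60700 mm^2
P = F / A = 9.97e5 N / A

P ≈ 16.4 MPa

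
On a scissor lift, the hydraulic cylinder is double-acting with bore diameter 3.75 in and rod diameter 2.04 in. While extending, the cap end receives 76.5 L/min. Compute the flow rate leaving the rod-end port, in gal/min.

Cap-side area A_cap = π/4 × (3.75 in)² = 11.04 in^2
Rod-side annular area A_ann = π/4 × (3.75² − 2.04²) = 7.776 in^2
Piston speed v = Q_in/A_cap; rod-end outflow Q_out = v × A_ann = Q_in × A_ann/A_cap.

Q_out ≈ 14.2 gal/min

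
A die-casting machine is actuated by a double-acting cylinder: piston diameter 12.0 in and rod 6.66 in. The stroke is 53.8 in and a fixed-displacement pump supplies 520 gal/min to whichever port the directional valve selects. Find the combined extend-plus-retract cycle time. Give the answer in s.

Cap-side area A_cap = π/4 × (12.0 in)² = 113.1 in^2
Rod-side annular area A_ann = π/4 × (12.0² − 6.66²) = 78.26 in^2
t_ext = A_cap·L/Q = 3.039 s
t_ret = A_ann·L/Q = 2.103 s
t_cycle = t_ext + t_ret

t ≈ 5.14 s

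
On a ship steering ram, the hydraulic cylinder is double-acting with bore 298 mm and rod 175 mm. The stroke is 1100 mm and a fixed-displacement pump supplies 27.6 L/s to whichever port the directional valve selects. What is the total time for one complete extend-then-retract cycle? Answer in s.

t ≈ 4.60 s

Cap-side area A_cap = π/4 × (298 mm)² = 69750 mm^2
Rod-side annular area A_ann = π/4 × (298² − 175²) = 45690 mm^2
t_ext = A_cap·L/Q = 2.780 s
t_ret = A_ann·L/Q = 1.821 s
t_cycle = t_ext + t_ret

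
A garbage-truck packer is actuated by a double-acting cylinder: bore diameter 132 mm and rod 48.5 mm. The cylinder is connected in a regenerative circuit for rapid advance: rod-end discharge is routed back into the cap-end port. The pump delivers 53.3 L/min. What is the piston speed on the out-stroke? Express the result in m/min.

In regeneration the rod-end outflow joins the pump flow into the cap end, so the net volume the pump must supply per unit advance equals the rod cross-section area.
Rod cross-section A_rod = π/4 × (48.5 mm)² = 1847 mm^2
v = Q_pump / A_rod

v ≈ 28.9 m/min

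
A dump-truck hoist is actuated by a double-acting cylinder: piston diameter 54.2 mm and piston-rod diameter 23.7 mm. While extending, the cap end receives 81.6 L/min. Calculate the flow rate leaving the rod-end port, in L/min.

Cap-side area A_cap = π/4 × (54.2 mm)² = 2307 mm^2
Rod-side annular area A_ann = π/4 × (54.2² − 23.7²) = 1866 mm^2
Piston speed v = Q_in/A_cap; rod-end outflow Q_out = v × A_ann = Q_in × A_ann/A_cap.

Q_out ≈ 66.0 L/min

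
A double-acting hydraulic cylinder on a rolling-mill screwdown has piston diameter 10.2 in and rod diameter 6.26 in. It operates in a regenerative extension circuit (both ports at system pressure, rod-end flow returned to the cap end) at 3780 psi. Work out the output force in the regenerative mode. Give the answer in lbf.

F ≈ 1.16e5 lbf

With equal pressure on both faces, forces on the annular region cancel; the net push is pressure × rod cross-section.
Rod cross-section A_rod = π/4 × (6.26 in)² = 30.78 in^2
F = P × A_rod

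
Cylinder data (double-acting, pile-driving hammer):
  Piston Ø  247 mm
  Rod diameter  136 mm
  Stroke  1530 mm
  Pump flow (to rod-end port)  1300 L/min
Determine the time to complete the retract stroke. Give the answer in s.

t ≈ 2.36 s

Rod-side annular area A_ann = π/4 × (247² − 136²) = 33390 mm^2
Swept volume V = A × L; t = V / Q = A·L / Q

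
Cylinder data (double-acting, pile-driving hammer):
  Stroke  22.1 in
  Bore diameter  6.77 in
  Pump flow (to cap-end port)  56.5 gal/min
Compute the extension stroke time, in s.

Cap-side area A_cap = π/4 × (6.77 in)² = 36.00 in^2
Swept volume V = A × L; t = V / Q = A·L / Q

t ≈ 3.66 s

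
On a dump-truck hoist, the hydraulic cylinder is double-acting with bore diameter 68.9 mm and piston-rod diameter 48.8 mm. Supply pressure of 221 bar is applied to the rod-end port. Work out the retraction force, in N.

Rod-side annular area A_ann = π/4 × (68.9² − 48.8²) = 1858 mm^2
On retraction the pressure acts on the annular area (bore minus rod).
F = P × A_ann

F ≈ 41100 N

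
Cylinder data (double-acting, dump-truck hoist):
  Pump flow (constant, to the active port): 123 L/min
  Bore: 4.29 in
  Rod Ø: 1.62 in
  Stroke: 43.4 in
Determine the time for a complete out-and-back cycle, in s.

t ≈ 9.31 s

Cap-side area A_cap = π/4 × (4.29 in)² = 14.45 in^2
Rod-side annular area A_ann = π/4 × (4.29² − 1.62²) = 12.39 in^2
t_ext = A_cap·L/Q = 5.015 s
t_ret = A_ann·L/Q = 4.300 s
t_cycle = t_ext + t_ret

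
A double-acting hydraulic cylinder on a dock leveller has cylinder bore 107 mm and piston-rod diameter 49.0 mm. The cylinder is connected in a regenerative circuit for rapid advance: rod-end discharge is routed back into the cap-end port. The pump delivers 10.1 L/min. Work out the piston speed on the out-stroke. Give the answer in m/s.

In regeneration the rod-end outflow joins the pump flow into the cap end, so the net volume the pump must supply per unit advance equals the rod cross-section area.
Rod cross-section A_rod = π/4 × (49.0 mm)² = 1886 mm^2
v = Q_pump / A_rod

v ≈ 0.0893 m/s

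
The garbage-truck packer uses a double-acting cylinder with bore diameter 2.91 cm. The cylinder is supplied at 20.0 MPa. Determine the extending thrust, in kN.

Cap-side area A_cap = π/4 × (2.91 cm)² = 6.651 cm^2
F = P × A_cap = 20.0 MPa × A_cap

F ≈ 13.3 kN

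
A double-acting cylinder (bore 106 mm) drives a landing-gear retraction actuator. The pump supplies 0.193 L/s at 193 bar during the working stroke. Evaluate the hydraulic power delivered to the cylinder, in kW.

Hydraulic power = P × Q

W ≈ 3.72 kW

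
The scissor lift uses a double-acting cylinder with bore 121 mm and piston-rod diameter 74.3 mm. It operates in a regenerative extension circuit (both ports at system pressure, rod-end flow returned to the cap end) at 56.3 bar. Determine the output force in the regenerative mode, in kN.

With equal pressure on both faces, forces on the annular region cancel; the net push is pressure × rod cross-section.
Rod cross-section A_rod = π/4 × (74.3 mm)² = 4336 mm^2
F = P × A_rod

F ≈ 24.4 kN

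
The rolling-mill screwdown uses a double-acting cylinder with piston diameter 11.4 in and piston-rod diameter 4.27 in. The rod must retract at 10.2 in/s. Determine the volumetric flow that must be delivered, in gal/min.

Rod-side annular area A_ann = π/4 × (11.4² − 4.27²) = 87.75 in^2
Q = A × v

Q ≈ 232 gal/min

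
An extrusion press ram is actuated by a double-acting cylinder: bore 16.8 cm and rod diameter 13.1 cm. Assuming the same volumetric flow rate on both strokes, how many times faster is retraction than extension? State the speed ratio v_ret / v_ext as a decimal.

v_ret/v_ext ≈ 2.55

Cap-side area A_cap = π/4 × (16.8 cm)² = 221.7 cm^2
Rod-side annular area A_ann = π/4 × (16.8² − 13.1²) = 86.89 cm^2
For equal Q, v ∝ 1/A, so v_ret/v_ext = A_cap/A_ann.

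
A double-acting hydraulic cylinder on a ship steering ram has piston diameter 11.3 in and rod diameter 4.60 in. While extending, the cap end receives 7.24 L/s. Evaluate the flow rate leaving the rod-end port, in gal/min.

Q_out ≈ 95.7 gal/min

Cap-side area A_cap = π/4 × (11.3 in)² = 100.3 in^2
Rod-side annular area A_ann = π/4 × (11.3² − 4.60²) = 83.67 in^2
Piston speed v = Q_in/A_cap; rod-end outflow Q_out = v × A_ann = Q_in × A_ann/A_cap.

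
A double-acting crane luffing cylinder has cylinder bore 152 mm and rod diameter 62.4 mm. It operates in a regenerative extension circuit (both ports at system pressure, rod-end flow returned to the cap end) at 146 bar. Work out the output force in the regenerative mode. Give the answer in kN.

With equal pressure on both faces, forces on the annular region cancel; the net push is pressure × rod cross-section.
Rod cross-section A_rod = π/4 × (62.4 mm)² = 3058 mm^2
F = P × A_rod

F ≈ 44.6 kN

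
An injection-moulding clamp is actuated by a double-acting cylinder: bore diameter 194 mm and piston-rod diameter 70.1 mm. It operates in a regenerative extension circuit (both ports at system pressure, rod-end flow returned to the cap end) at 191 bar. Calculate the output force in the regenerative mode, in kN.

F ≈ 73.7 kN

With equal pressure on both faces, forces on the annular region cancel; the net push is pressure × rod cross-section.
Rod cross-section A_rod = π/4 × (70.1 mm)² = 3859 mm^2
F = P × A_rod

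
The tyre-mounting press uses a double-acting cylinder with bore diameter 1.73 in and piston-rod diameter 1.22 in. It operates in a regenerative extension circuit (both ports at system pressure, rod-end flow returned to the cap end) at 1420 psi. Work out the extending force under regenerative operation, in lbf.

With equal pressure on both faces, forces on the annular region cancel; the net push is pressure × rod cross-section.
Rod cross-section A_rod = π/4 × (1.22 in)² = 1.169 in^2
F = P × A_rod

F ≈ 1660 lbf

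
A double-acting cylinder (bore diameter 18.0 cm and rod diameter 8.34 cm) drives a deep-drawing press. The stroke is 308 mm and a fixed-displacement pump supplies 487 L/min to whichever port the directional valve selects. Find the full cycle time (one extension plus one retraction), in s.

Cap-side area A_cap = π/4 × (18.0 cm)² = 254.5 cm^2
Rod-side annular area A_ann = π/4 × (18.0² − 8.34²) = 199.8 cm^2
t_ext = A_cap·L/Q = 0.9656 s
t_ret = A_ann·L/Q = 0.7583 s
t_cycle = t_ext + t_ret

t ≈ 1.72 s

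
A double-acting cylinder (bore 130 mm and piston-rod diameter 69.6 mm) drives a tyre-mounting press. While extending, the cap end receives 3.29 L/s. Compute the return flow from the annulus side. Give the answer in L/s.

Q_out ≈ 2.35 L/s

Cap-side area A_cap = π/4 × (130 mm)² = 13270 mm^2
Rod-side annular area A_ann = π/4 × (130² − 69.6²) = 9469 mm^2
Piston speed v = Q_in/A_cap; rod-end outflow Q_out = v × A_ann = Q_in × A_ann/A_cap.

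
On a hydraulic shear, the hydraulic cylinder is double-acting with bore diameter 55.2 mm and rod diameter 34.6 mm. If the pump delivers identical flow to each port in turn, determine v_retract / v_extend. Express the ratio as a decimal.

Cap-side area A_cap = π/4 × (55.2 mm)² = 2393 mm^2
Rod-side annular area A_ann = π/4 × (55.2² − 34.6²) = 1453 mm^2
For equal Q, v ∝ 1/A, so v_ret/v_ext = A_cap/A_ann.

v_ret/v_ext ≈ 1.65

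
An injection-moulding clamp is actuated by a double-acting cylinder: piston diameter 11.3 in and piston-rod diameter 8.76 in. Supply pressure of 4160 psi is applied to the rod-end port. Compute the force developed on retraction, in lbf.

F ≈ 1.66e5 lbf

Rod-side annular area A_ann = π/4 × (11.3² − 8.76²) = 40.02 in^2
On retraction the pressure acts on the annular area (bore minus rod).
F = P × A_ann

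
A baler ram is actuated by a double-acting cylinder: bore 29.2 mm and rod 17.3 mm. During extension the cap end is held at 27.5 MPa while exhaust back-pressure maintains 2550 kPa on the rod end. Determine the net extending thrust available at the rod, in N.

Cap-side area A_cap = π/4 × (29.2 mm)² = 669.7 mm^2
Rod-side annular area A_ann = π/4 × (29.2² − 17.3²) = 434.6 mm^2
Net thrust = P_cap·A_cap − P_rod·A_ann = 18420 N − 1108 N

F ≈ 17300 N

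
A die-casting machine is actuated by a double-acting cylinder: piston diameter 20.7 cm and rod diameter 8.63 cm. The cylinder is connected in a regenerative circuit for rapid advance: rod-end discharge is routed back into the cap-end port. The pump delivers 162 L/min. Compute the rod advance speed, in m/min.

In regeneration the rod-end outflow joins the pump flow into the cap end, so the net volume the pump must supply per unit advance equals the rod cross-section area.
Rod cross-section A_rod = π/4 × (8.63 cm)² = 58.49 cm^2
v = Q_pump / A_rod

v ≈ 27.7 m/min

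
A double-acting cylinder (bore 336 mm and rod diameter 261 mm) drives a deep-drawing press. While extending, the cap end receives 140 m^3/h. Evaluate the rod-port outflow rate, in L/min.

Cap-side area A_cap = π/4 × (336 mm)² = 88670 mm^2
Rod-side annular area A_ann = π/4 × (336² − 261²) = 35170 mm^2
Piston speed v = Q_in/A_cap; rod-end outflow Q_out = v × A_ann = Q_in × A_ann/A_cap.

Q_out ≈ 925 L/min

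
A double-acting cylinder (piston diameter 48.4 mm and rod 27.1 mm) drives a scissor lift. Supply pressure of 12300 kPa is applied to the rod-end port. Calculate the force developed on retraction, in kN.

F ≈ 15.5 kN

Rod-side annular area A_ann = π/4 × (48.4² − 27.1²) = 1263 mm^2
On retraction the pressure acts on the annular area (bore minus rod).
F = P × A_ann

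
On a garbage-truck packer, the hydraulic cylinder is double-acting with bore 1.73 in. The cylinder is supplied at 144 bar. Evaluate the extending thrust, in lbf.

Cap-side area A_cap = π/4 × (1.73 in)² = 2.351 in^2
F = P × A_cap = 144 bar × A_cap

F ≈ 4910 lbf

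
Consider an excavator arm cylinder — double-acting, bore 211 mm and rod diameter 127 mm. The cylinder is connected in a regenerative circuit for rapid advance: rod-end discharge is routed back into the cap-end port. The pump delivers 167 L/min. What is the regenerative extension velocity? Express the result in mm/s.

v ≈ 220 mm/s

In regeneration the rod-end outflow joins the pump flow into the cap end, so the net volume the pump must supply per unit advance equals the rod cross-section area.
Rod cross-section A_rod = π/4 × (127 mm)² = 12670 mm^2
v = Q_pump / A_rod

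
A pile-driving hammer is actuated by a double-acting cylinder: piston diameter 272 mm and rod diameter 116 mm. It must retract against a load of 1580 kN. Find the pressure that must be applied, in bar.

Rod-side annular area A_ann = π/4 × (272² − 116²) = 47540 mm^2
Retraction: pressure acts on the annular area.
P = F / A = 1580 kN / A

P ≈ 332 bar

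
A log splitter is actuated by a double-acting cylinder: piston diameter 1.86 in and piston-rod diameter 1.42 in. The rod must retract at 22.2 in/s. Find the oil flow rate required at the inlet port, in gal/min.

Q ≈ 6.54 gal/min

Rod-side annular area A_ann = π/4 × (1.86² − 1.42²) = 1.133 in^2
Q = A × v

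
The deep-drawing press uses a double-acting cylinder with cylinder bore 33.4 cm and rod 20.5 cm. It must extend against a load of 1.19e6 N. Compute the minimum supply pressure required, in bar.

Cap-side area A_cap = π/4 × (33.4 cm)² = 876.2 cm^2
P = F / A = 1.19e6 N / A

P ≈ 136 bar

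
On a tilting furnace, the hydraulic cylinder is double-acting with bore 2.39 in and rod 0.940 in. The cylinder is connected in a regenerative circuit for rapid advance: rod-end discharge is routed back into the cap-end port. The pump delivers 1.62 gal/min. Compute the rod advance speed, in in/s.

v ≈ 8.99 in/s

In regeneration the rod-end outflow joins the pump flow into the cap end, so the net volume the pump must supply per unit advance equals the rod cross-section area.
Rod cross-section A_rod = π/4 × (0.940 in)² = 0.6940 in^2
v = Q_pump / A_rod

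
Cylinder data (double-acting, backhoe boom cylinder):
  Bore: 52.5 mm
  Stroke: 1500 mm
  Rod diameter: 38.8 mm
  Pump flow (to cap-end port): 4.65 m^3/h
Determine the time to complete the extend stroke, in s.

Cap-side area A_cap = π/4 × (52.5 mm)² = 2165 mm^2
Swept volume V = A × L; t = V / Q = A·L / Q

t ≈ 2.51 s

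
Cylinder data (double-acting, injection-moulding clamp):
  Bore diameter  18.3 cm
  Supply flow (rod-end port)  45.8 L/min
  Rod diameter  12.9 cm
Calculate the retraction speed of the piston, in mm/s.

Rod-side annular area A_ann = π/4 × (18.3² − 12.9²) = 132.3 cm^2
Flow into the rod-end port fills the annular volume.
v = Q / A

v ≈ 57.7 mm/s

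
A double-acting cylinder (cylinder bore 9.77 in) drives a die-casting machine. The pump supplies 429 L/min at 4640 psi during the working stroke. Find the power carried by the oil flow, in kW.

Hydraulic power = P × Q

W ≈ 229 kW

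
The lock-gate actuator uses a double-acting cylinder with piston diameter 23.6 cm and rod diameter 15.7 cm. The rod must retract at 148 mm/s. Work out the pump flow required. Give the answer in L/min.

Q ≈ 217 L/min

Rod-side annular area A_ann = π/4 × (23.6² − 15.7²) = 243.8 cm^2
Q = A × v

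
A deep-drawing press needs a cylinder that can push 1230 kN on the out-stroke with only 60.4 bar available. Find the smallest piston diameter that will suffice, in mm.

Extension force acts on the full piston face: F = P × (π/4)D².
D = √(4F / (πP)) = √(4 × 1230 kN / (π × 60.4 bar))

D ≈ 509 mm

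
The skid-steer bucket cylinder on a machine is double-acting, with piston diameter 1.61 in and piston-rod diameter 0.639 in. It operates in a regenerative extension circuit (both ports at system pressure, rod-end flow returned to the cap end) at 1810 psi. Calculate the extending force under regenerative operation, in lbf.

With equal pressure on both faces, forces on the annular region cancel; the net push is pressure × rod cross-section.
Rod cross-section A_rod = π/4 × (0.639 in)² = 0.3207 in^2
F = P × A_rod

F ≈ 580 lbf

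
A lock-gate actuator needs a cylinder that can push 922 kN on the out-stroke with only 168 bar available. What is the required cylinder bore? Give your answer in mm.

D ≈ 264 mm

Extension force acts on the full piston face: F = P × (π/4)D².
D = √(4F / (πP)) = √(4 × 922 kN / (π × 168 bar))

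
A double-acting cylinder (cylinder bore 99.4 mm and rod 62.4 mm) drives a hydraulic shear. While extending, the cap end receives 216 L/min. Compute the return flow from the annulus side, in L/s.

Q_out ≈ 2.18 L/s

Cap-side area A_cap = π/4 × (99.4 mm)² = 7760 mm^2
Rod-side annular area A_ann = π/4 × (99.4² − 62.4²) = 4702 mm^2
Piston speed v = Q_in/A_cap; rod-end outflow Q_out = v × A_ann = Q_in × A_ann/A_cap.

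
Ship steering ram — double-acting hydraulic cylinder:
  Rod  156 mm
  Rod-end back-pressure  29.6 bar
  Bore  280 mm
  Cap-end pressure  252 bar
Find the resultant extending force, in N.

Cap-side area A_cap = π/4 × (280 mm)² = 61580 mm^2
Rod-side annular area A_ann = π/4 × (280² − 156²) = 42460 mm^2
Net thrust = P_cap·A_cap − P_rod·A_ann = 1.552e6 N − 1.257e5 N

F ≈ 1.43e6 N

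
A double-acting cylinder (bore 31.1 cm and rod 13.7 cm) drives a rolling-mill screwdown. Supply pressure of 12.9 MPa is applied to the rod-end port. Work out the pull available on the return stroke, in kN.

F ≈ 790 kN

Rod-side annular area A_ann = π/4 × (31.1² − 13.7²) = 612.2 cm^2
On retraction the pressure acts on the annular area (bore minus rod).
F = P × A_ann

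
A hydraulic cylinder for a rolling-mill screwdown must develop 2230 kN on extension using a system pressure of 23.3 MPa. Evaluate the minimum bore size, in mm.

Extension force acts on the full piston face: F = P × (π/4)D².
D = √(4F / (πP)) = √(4 × 2230 kN / (π × 23.3 MPa))

D ≈ 349 mm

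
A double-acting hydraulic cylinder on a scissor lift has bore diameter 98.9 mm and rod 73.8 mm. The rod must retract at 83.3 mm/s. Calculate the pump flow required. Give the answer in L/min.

Rod-side annular area A_ann = π/4 × (98.9² − 73.8²) = 3405 mm^2
Q = A × v

Q ≈ 17.0 L/min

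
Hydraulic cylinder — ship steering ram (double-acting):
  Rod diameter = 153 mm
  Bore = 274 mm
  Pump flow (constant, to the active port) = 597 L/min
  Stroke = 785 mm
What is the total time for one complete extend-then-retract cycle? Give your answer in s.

t ≈ 7.85 s

Cap-side area A_cap = π/4 × (274 mm)² = 58960 mm^2
Rod-side annular area A_ann = π/4 × (274² − 153²) = 40580 mm^2
t_ext = A_cap·L/Q = 4.652 s
t_ret = A_ann·L/Q = 3.201 s
t_cycle = t_ext + t_ret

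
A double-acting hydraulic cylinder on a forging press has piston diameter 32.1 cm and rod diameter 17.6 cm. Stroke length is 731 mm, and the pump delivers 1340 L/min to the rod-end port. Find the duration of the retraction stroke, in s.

t ≈ 1.85 s

Rod-side annular area A_ann = π/4 × (32.1² − 17.6²) = 566.0 cm^2
Swept volume V = A × L; t = V / Q = A·L / Q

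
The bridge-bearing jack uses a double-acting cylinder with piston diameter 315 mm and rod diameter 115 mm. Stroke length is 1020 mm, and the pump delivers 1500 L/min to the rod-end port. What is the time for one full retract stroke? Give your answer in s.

t ≈ 2.76 s

Rod-side annular area A_ann = π/4 × (315² − 115²) = 67540 mm^2
Swept volume V = A × L; t = V / Q = A·L / Q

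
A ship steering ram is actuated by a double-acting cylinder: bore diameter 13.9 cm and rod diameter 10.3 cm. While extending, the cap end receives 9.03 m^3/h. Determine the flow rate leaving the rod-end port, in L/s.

Cap-side area A_cap = π/4 × (13.9 cm)² = 151.7 cm^2
Rod-side annular area A_ann = π/4 × (13.9² − 10.3²) = 68.42 cm^2
Piston speed v = Q_in/A_cap; rod-end outflow Q_out = v × A_ann = Q_in × A_ann/A_cap.

Q_out ≈ 1.13 L/s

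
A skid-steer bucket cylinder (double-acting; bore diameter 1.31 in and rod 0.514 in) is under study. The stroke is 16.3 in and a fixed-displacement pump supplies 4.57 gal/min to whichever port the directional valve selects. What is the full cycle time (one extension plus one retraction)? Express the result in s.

Cap-side area A_cap = π/4 × (1.31 in)² = 1.348 in^2
Rod-side annular area A_ann = π/4 × (1.31² − 0.514²) = 1.140 in^2
t_ext = A_cap·L/Q = 1.249 s
t_ret = A_ann·L/Q = 1.056 s
t_cycle = t_ext + t_ret

t ≈ 2.31 s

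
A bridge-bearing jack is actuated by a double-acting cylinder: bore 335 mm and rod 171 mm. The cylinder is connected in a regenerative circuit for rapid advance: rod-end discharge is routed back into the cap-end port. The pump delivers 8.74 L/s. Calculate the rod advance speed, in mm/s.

In regeneration the rod-end outflow joins the pump flow into the cap end, so the net volume the pump must supply per unit advance equals the rod cross-section area.
Rod cross-section A_rod = π/4 × (171 mm)² = 22970 mm^2
v = Q_pump / A_rod

v ≈ 381 mm/s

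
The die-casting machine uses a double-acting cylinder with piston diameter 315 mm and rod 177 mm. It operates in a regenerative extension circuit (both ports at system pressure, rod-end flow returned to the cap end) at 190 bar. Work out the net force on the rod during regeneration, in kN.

F ≈ 468 kN

With equal pressure on both faces, forces on the annular region cancel; the net push is pressure × rod cross-section.
Rod cross-section A_rod = π/4 × (177 mm)² = 24610 mm^2
F = P × A_rod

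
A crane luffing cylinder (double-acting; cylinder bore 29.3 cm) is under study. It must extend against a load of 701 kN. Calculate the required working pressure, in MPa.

P ≈ 10.4 MPa

Cap-side area A_cap = π/4 × (29.3 cm)² = 674.3 cm^2
P = F / A = 701 kN / A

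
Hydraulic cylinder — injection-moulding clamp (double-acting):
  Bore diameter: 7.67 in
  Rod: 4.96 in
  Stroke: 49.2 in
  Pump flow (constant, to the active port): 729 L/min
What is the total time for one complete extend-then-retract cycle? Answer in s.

t ≈ 4.85 s

Cap-side area A_cap = π/4 × (7.67 in)² = 46.20 in^2
Rod-side annular area A_ann = π/4 × (7.67² − 4.96²) = 26.88 in^2
t_ext = A_cap·L/Q = 3.066 s
t_ret = A_ann·L/Q = 1.784 s
t_cycle = t_ext + t_ret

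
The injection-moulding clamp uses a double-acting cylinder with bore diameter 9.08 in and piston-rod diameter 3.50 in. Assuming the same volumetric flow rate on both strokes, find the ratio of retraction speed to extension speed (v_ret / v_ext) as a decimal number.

Cap-side area A_cap = π/4 × (9.08 in)² = 64.75 in^2
Rod-side annular area A_ann = π/4 × (9.08² − 3.50²) = 55.13 in^2
For equal Q, v ∝ 1/A, so v_ret/v_ext = A_cap/A_ann.

v_ret/v_ext ≈ 1.17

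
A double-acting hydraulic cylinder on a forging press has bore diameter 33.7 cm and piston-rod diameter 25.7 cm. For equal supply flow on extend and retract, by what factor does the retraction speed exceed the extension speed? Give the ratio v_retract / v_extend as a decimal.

Cap-side area A_cap = π/4 × (33.7 cm)² = 892.0 cm^2
Rod-side annular area A_ann = π/4 × (33.7² − 25.7²) = 373.2 cm^2
For equal Q, v ∝ 1/A, so v_ret/v_ext = A_cap/A_ann.

v_ret/v_ext ≈ 2.39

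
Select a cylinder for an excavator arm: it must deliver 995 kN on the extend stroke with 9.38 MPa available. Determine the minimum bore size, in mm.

D ≈ 368 mm

Extension force acts on the full piston face: F = P × (π/4)D².
D = √(4F / (πP)) = √(4 × 995 kN / (π × 9.38 MPa))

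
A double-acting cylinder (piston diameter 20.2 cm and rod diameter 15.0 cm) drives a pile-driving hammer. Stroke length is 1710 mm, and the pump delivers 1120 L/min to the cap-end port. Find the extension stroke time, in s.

Cap-side area A_cap = π/4 × (20.2 cm)² = 320.5 cm^2
Swept volume V = A × L; t = V / Q = A·L / Q

t ≈ 2.94 s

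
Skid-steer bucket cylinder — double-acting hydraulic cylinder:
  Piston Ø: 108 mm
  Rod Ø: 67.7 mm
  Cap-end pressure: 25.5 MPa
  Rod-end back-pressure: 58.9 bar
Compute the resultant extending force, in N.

Cap-side area A_cap = π/4 × (108 mm)² = 9161 mm^2
Rod-side annular area A_ann = π/4 × (108² − 67.7²) = 5561 mm^2
Net thrust = P_cap·A_cap − P_rod·A_ann = 2.336e5 N − 32760 N

F ≈ 2.01e5 N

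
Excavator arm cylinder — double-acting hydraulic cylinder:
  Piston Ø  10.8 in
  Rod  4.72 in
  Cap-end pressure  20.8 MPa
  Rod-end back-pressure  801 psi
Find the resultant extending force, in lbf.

Cap-side area A_cap = π/4 × (10.8 in)² = 91.61 in^2
Rod-side annular area A_ann = π/4 × (10.8² − 4.72²) = 74.11 in^2
Net thrust = P_cap·A_cap − P_rod·A_ann = 2.764e5 lbf − 59360 lbf

F ≈ 2.17e5 lbf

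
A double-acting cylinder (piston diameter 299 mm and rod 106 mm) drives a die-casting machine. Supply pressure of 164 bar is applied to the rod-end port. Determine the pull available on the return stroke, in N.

F ≈ 1.01e6 N

Rod-side annular area A_ann = π/4 × (299² − 106²) = 61390 mm^2
On retraction the pressure acts on the annular area (bore minus rod).
F = P × A_ann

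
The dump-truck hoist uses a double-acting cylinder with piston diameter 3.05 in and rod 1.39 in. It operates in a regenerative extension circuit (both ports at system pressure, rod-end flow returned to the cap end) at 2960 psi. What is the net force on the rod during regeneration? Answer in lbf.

F ≈ 4490 lbf

With equal pressure on both faces, forces on the annular region cancel; the net push is pressure × rod cross-section.
Rod cross-section A_rod = π/4 × (1.39 in)² = 1.517 in^2
F = P × A_rod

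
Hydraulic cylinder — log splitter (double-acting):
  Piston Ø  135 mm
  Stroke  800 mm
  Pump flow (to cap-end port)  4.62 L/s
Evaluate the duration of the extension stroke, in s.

t ≈ 2.48 s

Cap-side area A_cap = π/4 × (135 mm)² = 14310 mm^2
Swept volume V = A × L; t = V / Q = A·L / Q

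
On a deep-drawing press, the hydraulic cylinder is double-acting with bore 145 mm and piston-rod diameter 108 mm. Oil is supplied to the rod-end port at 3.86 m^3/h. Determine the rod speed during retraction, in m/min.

v ≈ 8.75 m/min

Rod-side annular area A_ann = π/4 × (145² − 108²) = 7352 mm^2
Flow into the rod-end port fills the annular volume.
v = Q / A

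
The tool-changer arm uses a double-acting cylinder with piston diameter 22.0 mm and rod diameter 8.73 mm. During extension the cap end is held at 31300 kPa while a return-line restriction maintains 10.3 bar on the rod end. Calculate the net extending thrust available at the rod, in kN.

Cap-side area A_cap = π/4 × (22.0 mm)² = 380.1 mm^2
Rod-side annular area A_ann = π/4 × (22.0² − 8.73²) = 320.3 mm^2
Net thrust = P_cap·A_cap − P_rod·A_ann = 11.90 kN − 0.3299 kN

F ≈ 11.6 kN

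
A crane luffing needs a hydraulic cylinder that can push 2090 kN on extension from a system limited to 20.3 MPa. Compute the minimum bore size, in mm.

Extension force acts on the full piston face: F = P × (π/4)D².
D = √(4F / (πP)) = √(4 × 2090 kN / (π × 20.3 MPa))

D ≈ 362 mm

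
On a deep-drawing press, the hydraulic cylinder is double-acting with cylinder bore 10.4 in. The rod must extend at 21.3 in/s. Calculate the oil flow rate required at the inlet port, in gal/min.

Q ≈ 470 gal/min

Cap-side area A_cap = π/4 × (10.4 in)² = 84.95 in^2
Q = A × v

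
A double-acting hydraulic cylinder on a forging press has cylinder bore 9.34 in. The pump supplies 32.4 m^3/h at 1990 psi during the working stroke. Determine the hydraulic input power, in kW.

W ≈ 123 kW

Hydraulic power = P × Q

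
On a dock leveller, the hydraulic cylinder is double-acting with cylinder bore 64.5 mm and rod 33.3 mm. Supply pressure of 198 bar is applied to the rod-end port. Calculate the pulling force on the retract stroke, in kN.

F ≈ 47.5 kN

Rod-side annular area A_ann = π/4 × (64.5² − 33.3²) = 2397 mm^2
On retraction the pressure acts on the annular area (bore minus rod).
F = P × A_ann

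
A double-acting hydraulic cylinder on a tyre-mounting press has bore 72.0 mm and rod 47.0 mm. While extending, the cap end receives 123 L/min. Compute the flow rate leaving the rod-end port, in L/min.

Q_out ≈ 70.6 L/min

Cap-side area A_cap = π/4 × (72.0 mm)² = 4072 mm^2
Rod-side annular area A_ann = π/4 × (72.0² − 47.0²) = 2337 mm^2
Piston speed v = Q_in/A_cap; rod-end outflow Q_out = v × A_ann = Q_in × A_ann/A_cap.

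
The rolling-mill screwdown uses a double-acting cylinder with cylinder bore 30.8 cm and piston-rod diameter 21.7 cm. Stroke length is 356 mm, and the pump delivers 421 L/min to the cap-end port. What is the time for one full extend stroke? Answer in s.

Cap-side area A_cap = π/4 × (30.8 cm)² = 745.1 cm^2
Swept volume V = A × L; t = V / Q = A·L / Q

t ≈ 3.78 s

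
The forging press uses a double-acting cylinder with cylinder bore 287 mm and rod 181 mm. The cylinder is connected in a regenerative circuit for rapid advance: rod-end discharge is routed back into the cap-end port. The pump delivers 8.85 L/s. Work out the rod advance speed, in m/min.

In regeneration the rod-end outflow joins the pump flow into the cap end, so the net volume the pump must supply per unit advance equals the rod cross-section area.
Rod cross-section A_rod = π/4 × (181 mm)² = 25730 mm^2
v = Q_pump / A_rod

v ≈ 20.6 m/min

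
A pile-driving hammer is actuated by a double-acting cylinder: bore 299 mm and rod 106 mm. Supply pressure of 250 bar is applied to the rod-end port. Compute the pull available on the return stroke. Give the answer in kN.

F ≈ 1530 kN

Rod-side annular area A_ann = π/4 × (299² − 106²) = 61390 mm^2
On retraction the pressure acts on the annular area (bore minus rod).
F = P × A_ann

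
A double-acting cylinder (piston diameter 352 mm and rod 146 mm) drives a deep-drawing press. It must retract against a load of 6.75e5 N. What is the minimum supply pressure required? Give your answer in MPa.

P ≈ 8.38 MPa

Rod-side annular area A_ann = π/4 × (352² − 146²) = 80570 mm^2
Retraction: pressure acts on the annular area.
P = F / A = 6.75e5 N / A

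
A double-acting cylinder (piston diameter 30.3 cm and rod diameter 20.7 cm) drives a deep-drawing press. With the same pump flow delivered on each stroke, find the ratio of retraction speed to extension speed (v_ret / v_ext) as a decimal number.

Cap-side area A_cap = π/4 × (30.3 cm)² = 721.1 cm^2
Rod-side annular area A_ann = π/4 × (30.3² − 20.7²) = 384.5 cm^2
For equal Q, v ∝ 1/A, so v_ret/v_ext = A_cap/A_ann.

v_ret/v_ext ≈ 1.88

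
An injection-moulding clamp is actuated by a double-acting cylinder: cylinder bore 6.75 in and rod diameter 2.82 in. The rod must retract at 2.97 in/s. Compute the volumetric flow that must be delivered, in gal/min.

Rod-side annular area A_ann = π/4 × (6.75² − 2.82²) = 29.54 in^2
Q = A × v

Q ≈ 22.8 gal/min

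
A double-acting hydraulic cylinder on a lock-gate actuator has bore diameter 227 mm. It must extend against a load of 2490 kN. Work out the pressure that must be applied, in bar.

P ≈ 615 bar

Cap-side area A_cap = π/4 × (227 mm)² = 40470 mm^2
P = F / A = 2490 kN / A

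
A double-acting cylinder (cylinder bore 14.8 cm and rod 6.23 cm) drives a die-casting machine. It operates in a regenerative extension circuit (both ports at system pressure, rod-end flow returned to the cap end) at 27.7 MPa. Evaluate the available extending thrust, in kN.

With equal pressure on both faces, forces on the annular region cancel; the net push is pressure × rod cross-section.
Rod cross-section A_rod = π/4 × (6.23 cm)² = 30.48 cm^2
F = P × A_rod

F ≈ 84.4 kN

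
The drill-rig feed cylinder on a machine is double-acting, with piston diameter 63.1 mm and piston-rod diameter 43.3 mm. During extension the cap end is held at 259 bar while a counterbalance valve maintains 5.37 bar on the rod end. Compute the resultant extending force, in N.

Cap-side area A_cap = π/4 × (63.1 mm)² = 3127 mm^2
Rod-side annular area A_ann = π/4 × (63.1² − 43.3²) = 1655 mm^2
Net thrust = P_cap·A_cap − P_rod·A_ann = 80990 N − 888.5 N

F ≈ 80100 N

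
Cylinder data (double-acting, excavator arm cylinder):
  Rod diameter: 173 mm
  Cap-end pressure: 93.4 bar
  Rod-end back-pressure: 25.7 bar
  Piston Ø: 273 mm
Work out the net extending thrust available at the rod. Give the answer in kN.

Cap-side area A_cap = π/4 × (273 mm)² = 58530 mm^2
Rod-side annular area A_ann = π/4 × (273² − 173²) = 35030 mm^2
Net thrust = P_cap·A_cap − P_rod·A_ann = 546.7 kN − 90.02 kN

F ≈ 457 kN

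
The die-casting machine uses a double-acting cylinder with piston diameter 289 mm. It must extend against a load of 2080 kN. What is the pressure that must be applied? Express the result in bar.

Cap-side area A_cap = π/4 × (289 mm)² = 65600 mm^2
P = F / A = 2080 kN / A

P ≈ 317 bar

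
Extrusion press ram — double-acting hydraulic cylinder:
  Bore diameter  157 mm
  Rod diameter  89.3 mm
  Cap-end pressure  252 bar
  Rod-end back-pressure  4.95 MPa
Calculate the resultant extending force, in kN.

Cap-side area A_cap = π/4 × (157 mm)² = 19360 mm^2
Rod-side annular area A_ann = π/4 × (157² − 89.3²) = 13100 mm^2
Net thrust = P_cap·A_cap − P_rod·A_ann = 487.9 kN − 64.83 kN

F ≈ 423 kN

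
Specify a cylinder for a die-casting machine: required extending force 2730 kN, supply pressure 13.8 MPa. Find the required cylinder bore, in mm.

Extension force acts on the full piston face: F = P × (π/4)D².
D = √(4F / (πP)) = √(4 × 2730 kN / (π × 13.8 MPa))

D ≈ 502 mm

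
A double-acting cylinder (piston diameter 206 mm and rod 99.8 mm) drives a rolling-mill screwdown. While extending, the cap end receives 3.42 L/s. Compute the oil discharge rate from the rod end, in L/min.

Cap-side area A_cap = π/4 × (206 mm)² = 33330 mm^2
Rod-side annular area A_ann = π/4 × (206² − 99.8²) = 25510 mm^2
Piston speed v = Q_in/A_cap; rod-end outflow Q_out = v × A_ann = Q_in × A_ann/A_cap.

Q_out ≈ 157 L/min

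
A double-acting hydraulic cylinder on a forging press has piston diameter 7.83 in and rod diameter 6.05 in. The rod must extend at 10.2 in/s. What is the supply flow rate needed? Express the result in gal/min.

Q ≈ 128 gal/min

Cap-side area A_cap = π/4 × (7.83 in)² = 48.15 in^2
Q = A × v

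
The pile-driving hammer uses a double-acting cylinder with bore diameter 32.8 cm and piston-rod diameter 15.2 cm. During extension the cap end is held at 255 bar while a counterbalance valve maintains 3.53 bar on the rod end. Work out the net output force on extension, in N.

Cap-side area A_cap = π/4 × (32.8 cm)² = 845.0 cm^2
Rod-side annular area A_ann = π/4 × (32.8² − 15.2²) = 663.5 cm^2
Net thrust = P_cap·A_cap − P_rod·A_ann = 2.155e6 N − 23420 N

F ≈ 2.13e6 N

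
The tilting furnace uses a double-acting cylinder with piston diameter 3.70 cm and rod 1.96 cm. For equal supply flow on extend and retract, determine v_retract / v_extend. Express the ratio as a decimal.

v_ret/v_ext ≈ 1.39

Cap-side area A_cap = π/4 × (3.70 cm)² = 10.75 cm^2
Rod-side annular area A_ann = π/4 × (3.70² − 1.96²) = 7.735 cm^2
For equal Q, v ∝ 1/A, so v_ret/v_ext = A_cap/A_ann.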